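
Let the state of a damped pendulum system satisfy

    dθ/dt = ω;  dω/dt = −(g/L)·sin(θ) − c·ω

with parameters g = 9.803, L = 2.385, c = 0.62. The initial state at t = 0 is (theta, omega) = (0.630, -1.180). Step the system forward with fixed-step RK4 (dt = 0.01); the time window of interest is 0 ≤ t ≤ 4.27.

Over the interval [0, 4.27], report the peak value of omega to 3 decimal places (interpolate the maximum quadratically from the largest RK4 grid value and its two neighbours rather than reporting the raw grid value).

max omega = 0.883

t=0.000: state=(0.630, -1.180)
step 1 (dt=0.01): k1=(-1.180, -1.690), k2=(-1.188, -1.665), k3=(-1.188, -1.665), k4=(-1.197, -1.640); state += dt/6·(k1+2k2+2k3+k4)
t=0.010: state=(0.618, -1.197)
t=0.020: state=(0.606, -1.213)
t=0.030: state=(0.594, -1.228)
continuing one RK4 step at a time; state shown every 20 steps (Δt=0.2):
t=0.200: state=(0.367, -1.412)
t=0.400: state=(0.081, -1.416)
t=0.600: state=(-0.185, -1.206)
t=0.800: state=(-0.391, -0.840)
t=1.000: state=(-0.516, -0.397)
t=1.200: state=(-0.550, 0.047)
t=1.400: state=(-0.501, 0.433)
t=1.600: state=(-0.384, 0.716)
t=1.800: state=(-0.223, 0.864)
t=2.000: state=(-0.048, 0.866)
t=2.200: state=(0.114, 0.737)
t=2.400: state=(0.240, 0.511)
t=2.600: state=(0.315, 0.235)
t=2.800: state=(0.334, -0.042)
t=3.000: state=(0.301, -0.281)
t=3.200: state=(0.226, -0.452)
t=3.400: state=(0.126, -0.535)
t=3.600: state=(0.018, -0.527)
t=3.800: state=(-0.079, -0.440)
t=4.000: state=(-0.154, -0.297)
t=4.200: state=(-0.196, -0.125)
t=4.270: state=(-0.203, -0.064)
largest grid value and its neighbours: omega(1.890)=0.88282, omega(1.900)=0.88309, omega(1.910)=0.88300
parabola through these three points peaks at t≈1.903 with omega≈0.88310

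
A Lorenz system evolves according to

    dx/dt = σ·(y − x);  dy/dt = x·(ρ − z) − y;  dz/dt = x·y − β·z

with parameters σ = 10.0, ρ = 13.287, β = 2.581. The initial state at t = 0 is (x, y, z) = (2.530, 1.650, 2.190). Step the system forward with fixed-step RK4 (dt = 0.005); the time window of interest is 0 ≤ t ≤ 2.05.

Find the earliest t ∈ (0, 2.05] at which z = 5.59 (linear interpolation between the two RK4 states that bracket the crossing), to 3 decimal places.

t = 0.250

t=0.000: state=(2.530, 1.650, 2.190)
step 1 (dt=0.005): k1=(-8.800, 26.425, -1.478), k2=(-7.919, 26.124, -1.339), k3=(-7.949, 26.149, -1.338), k4=(-7.095, 25.870, -1.201); state += dt/6·(k1+2k2+2k3+k4)
t=0.005: state=(2.490, 1.781, 2.183)
t=0.010: state=(2.459, 1.909, 2.178)
t=0.015: state=(2.435, 2.035, 2.174)
continuing one RK4 step at a time; state shown every 20 steps (Δt=0.1):
t=0.100: state=(2.891, 4.167, 2.361)
t=0.200: state=(4.853, 7.470, 3.814)
t=0.250: state=(6.302, 9.445, 5.578)
next step: t=0.255: state=(6.461, 9.640, 5.809) — z has crossed 5.59
linear interpolation between t=0.250 (5.57843) and t=0.255 (5.80944) → t≈0.250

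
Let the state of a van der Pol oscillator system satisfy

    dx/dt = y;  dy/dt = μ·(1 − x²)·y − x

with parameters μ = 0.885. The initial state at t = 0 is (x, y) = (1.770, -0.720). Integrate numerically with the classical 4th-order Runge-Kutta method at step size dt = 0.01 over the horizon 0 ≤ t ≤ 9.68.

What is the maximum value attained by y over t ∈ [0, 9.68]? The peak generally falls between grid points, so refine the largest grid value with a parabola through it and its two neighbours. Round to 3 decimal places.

t=0.000: state=(1.770, -0.720)
step 1 (dt=0.01): k1=(-0.720, -0.411), k2=(-0.722, -0.412), k3=(-0.722, -0.412), k4=(-0.724, -0.412); state += dt/6·(k1+2k2+2k3+k4)
t=0.010: state=(1.763, -0.724)
t=0.020: state=(1.756, -0.728)
t=0.030: state=(1.748, -0.732)
continuing one RK4 step at a time; state shown every 50 steps (Δt=0.5):
t=0.500: state=(1.352, -0.969)
t=1.000: state=(0.766, -1.430)
t=1.500: state=(-0.147, -2.278)
t=2.000: state=(-1.380, -2.212)
t=2.500: state=(-1.994, -0.306)
t=3.000: state=(-1.910, 0.477)
t=3.500: state=(-1.593, 0.775)
t=4.000: state=(-1.129, 1.105)
t=4.500: state=(-0.440, 1.721)
t=5.000: state=(0.642, 2.543)
t=5.500: state=(1.746, 1.406)
t=6.000: state=(2.002, -0.134)
t=6.500: state=(1.794, -0.613)
t=7.000: state=(1.418, -0.893)
t=7.500: state=(0.878, -1.312)
t=8.000: state=(0.043, -2.098)
t=8.500: state=(-1.169, -2.426)
t=9.000: state=(-1.949, -0.583)
t=9.500: state=(-1.944, 0.398)
t=9.680: state=(-1.859, 0.543)
largest grid value and its neighbours: y(5.050)=2.56386, y(5.060)=2.56481, y(5.070)=2.56458
parabola through these three points peaks at t≈5.063 with y≈2.56487

max y = 2.565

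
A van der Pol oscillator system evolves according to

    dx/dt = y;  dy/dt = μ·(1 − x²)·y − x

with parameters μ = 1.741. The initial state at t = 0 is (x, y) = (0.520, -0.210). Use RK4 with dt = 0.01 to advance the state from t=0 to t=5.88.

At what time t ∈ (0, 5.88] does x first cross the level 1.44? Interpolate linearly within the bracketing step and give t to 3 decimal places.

t=0.000: state=(0.520, -0.210)
step 1 (dt=0.01): k1=(-0.210, -0.787), k2=(-0.214, -0.791), k3=(-0.214, -0.791), k4=(-0.218, -0.796); state += dt/6·(k1+2k2+2k3+k4)
t=0.010: state=(0.518, -0.218)
t=0.020: state=(0.516, -0.226)
t=0.030: state=(0.513, -0.234)
continuing one RK4 step at a time; state shown every 20 steps (Δt=0.2):
t=0.200: state=(0.461, -0.387)
t=0.400: state=(0.362, -0.613)
t=0.600: state=(0.211, -0.912)
t=0.800: state=(-0.009, -1.312)
t=1.000: state=(-0.320, -1.802)
t=1.200: state=(-0.725, -2.202)
t=1.400: state=(-1.165, -2.082)
t=1.600: state=(-1.513, -1.325)
t=1.800: state=(-1.693, -0.511)
t=2.000: state=(-1.739, -0.008)
t=2.200: state=(-1.712, 0.246)
t=2.400: state=(-1.649, 0.380)
t=2.600: state=(-1.564, 0.467)
t=2.800: state=(-1.462, 0.543)
t=3.000: state=(-1.346, 0.627)
t=3.200: state=(-1.210, 0.733)
t=3.400: state=(-1.050, 0.881)
t=3.600: state=(-0.853, 1.104)
t=3.800: state=(-0.600, 1.456)
t=4.000: state=(-0.256, 2.027)
t=4.200: state=(0.229, 2.860)
t=4.400: state=(0.878, 3.495)
t=4.560: state=(1.413, 2.998)
next step: t=4.570: state=(1.443, 2.930) — x has crossed 1.44
linear interpolation between t=4.560 (1.41297) and t=4.570 (1.44262) → t≈4.569

t = 4.569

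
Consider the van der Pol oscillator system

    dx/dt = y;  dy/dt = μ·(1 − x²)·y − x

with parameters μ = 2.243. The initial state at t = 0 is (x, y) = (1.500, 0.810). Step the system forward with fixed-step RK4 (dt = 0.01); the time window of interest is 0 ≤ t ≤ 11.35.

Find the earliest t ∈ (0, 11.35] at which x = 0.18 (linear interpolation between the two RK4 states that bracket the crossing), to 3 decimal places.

t = 2.223

t=0.000: state=(1.500, 0.810)
step 1 (dt=0.01): k1=(0.810, -3.771), k2=(0.791, -3.744), k3=(0.791, -3.744), k4=(0.773, -3.715); state += dt/6·(k1+2k2+2k3+k4)
t=0.010: state=(1.508, 0.773)
t=0.020: state=(1.515, 0.736)
t=0.030: state=(1.523, 0.699)
continuing one RK4 step at a time; state shown every 50 steps (Δt=0.5):
t=0.500: state=(1.580, -0.228)
t=1.000: state=(1.396, -0.475)
t=1.500: state=(1.102, -0.730)
t=2.000: state=(0.593, -1.466)
t=2.220: state=(0.187, -2.315)
next step: t=2.230: state=(0.163, -2.368) — x has crossed 0.18
linear interpolation between t=2.220 (0.18664) and t=2.230 (0.16323) → t≈2.223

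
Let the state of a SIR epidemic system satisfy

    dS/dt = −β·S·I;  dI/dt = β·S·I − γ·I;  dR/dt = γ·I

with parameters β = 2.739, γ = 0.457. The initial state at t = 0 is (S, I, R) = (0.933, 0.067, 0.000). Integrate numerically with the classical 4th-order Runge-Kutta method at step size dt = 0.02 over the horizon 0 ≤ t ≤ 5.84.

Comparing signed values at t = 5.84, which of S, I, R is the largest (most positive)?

largest component: R

t=0.000: state=(0.933, 0.067, 0.000)
step 1 (dt=0.02): k1=(-0.171, 0.141, 0.031), k2=(-0.174, 0.143, 0.031), k3=(-0.175, 0.143, 0.031), k4=(-0.178, 0.146, 0.032); state += dt/6·(k1+2k2+2k3+k4)
t=0.020: state=(0.930, 0.070, 0.001)
t=0.040: state=(0.926, 0.073, 0.001)
t=0.060: state=(0.922, 0.076, 0.002)
continuing one RK4 step at a time; state shown every 10 steps (Δt=0.2):
t=0.200: state=(0.892, 0.101, 0.008)
t=0.400: state=(0.833, 0.148, 0.019)
t=0.600: state=(0.756, 0.209, 0.035)
t=0.800: state=(0.662, 0.281, 0.057)
t=1.000: state=(0.555, 0.358, 0.087)
t=1.200: state=(0.447, 0.430, 0.123)
t=1.400: state=(0.348, 0.488, 0.165)
t=1.600: state=(0.263, 0.526, 0.211)
t=1.800: state=(0.196, 0.544, 0.260)
t=2.000: state=(0.146, 0.544, 0.310)
t=2.200: state=(0.108, 0.532, 0.359)
t=2.400: state=(0.081, 0.512, 0.407)
t=2.600: state=(0.062, 0.485, 0.453)
t=2.800: state=(0.048, 0.456, 0.496)
t=3.000: state=(0.038, 0.426, 0.536)
t=3.200: state=(0.030, 0.396, 0.574)
t=3.400: state=(0.024, 0.367, 0.609)
t=3.600: state=(0.020, 0.339, 0.641)
t=3.800: state=(0.017, 0.313, 0.671)
t=4.000: state=(0.014, 0.288, 0.698)
t=4.200: state=(0.012, 0.265, 0.723)
t=4.400: state=(0.011, 0.243, 0.746)
t=4.600: state=(0.009, 0.223, 0.768)
t=4.800: state=(0.008, 0.204, 0.787)
t=5.000: state=(0.007, 0.187, 0.805)
t=5.200: state=(0.007, 0.172, 0.822)
t=5.400: state=(0.006, 0.157, 0.837)
t=5.600: state=(0.006, 0.144, 0.850)
t=5.800: state=(0.005, 0.132, 0.863)
t=5.840: state=(0.005, 0.129, 0.865)
compare at T: S=0.005, I=0.129, R=0.865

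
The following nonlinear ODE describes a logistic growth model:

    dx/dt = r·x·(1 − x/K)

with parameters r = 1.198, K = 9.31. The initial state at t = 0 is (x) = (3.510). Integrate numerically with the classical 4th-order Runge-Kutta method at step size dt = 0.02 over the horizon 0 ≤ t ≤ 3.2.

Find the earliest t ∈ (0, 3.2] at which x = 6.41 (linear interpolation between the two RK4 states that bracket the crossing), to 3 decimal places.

t=0.000: state=(3.510)
step 1 (dt=0.02): k1=(2.620), k2=(2.627), k3=(2.627), k4=(2.635); state += dt/6·(k1+2k2+2k3+k4)
t=0.020: state=(3.563)
t=0.040: state=(3.615)
t=0.060: state=(3.669)
continuing one RK4 step at a time; state shown every 10 steps (Δt=0.2):
t=0.200: state=(4.047)
t=0.400: state=(4.601)
t=0.600: state=(5.157)
t=0.800: state=(5.699)
t=1.000: state=(6.212)
t=1.080: state=(6.407)
next step: t=1.100: state=(6.455) — x has crossed 6.41
linear interpolation between t=1.080 (6.40690) and t=1.100 (6.45455) → t≈1.081

t = 1.081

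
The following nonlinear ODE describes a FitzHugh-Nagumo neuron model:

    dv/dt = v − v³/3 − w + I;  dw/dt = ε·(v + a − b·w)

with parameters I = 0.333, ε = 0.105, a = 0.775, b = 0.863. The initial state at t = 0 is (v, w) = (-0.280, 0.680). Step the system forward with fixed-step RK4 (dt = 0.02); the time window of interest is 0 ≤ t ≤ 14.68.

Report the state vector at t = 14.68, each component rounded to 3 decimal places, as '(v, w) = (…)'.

t=0.000: state=(-0.280, 0.680)
step 1 (dt=0.02): k1=(-0.620, -0.010), k2=(-0.625, -0.010), k3=(-0.625, -0.010), k4=(-0.631, -0.011); state += dt/6·(k1+2k2+2k3+k4)
t=0.020: state=(-0.293, 0.680)
t=0.040: state=(-0.305, 0.680)
t=0.060: state=(-0.318, 0.679)
continuing one RK4 step at a time; state shown every 25 steps (Δt=0.5):
t=0.500: state=(-0.661, 0.666)
t=1.000: state=(-1.139, 0.630)
t=1.500: state=(-1.530, 0.573)
t=2.000: state=(-1.716, 0.503)
t=2.500: state=(-1.766, 0.431)
t=3.000: state=(-1.762, 0.361)
t=3.500: state=(-1.739, 0.295)
t=4.000: state=(-1.711, 0.233)
t=4.500: state=(-1.681, 0.175)
t=5.000: state=(-1.651, 0.122)
t=5.500: state=(-1.621, 0.072)
t=6.000: state=(-1.591, 0.026)
t=6.500: state=(-1.562, -0.016)
t=7.000: state=(-1.534, -0.055)
t=7.500: state=(-1.505, -0.091)
t=8.000: state=(-1.478, -0.124)
t=8.500: state=(-1.451, -0.153)
t=9.000: state=(-1.424, -0.181)
t=9.500: state=(-1.398, -0.205)
t=10.000: state=(-1.373, -0.228)
t=10.500: state=(-1.348, -0.248)
t=11.000: state=(-1.324, -0.265)
t=11.500: state=(-1.300, -0.281)
t=12.000: state=(-1.277, -0.295)
t=12.500: state=(-1.255, -0.307)
t=13.000: state=(-1.233, -0.318)
t=13.500: state=(-1.212, -0.327)
t=14.000: state=(-1.192, -0.334)
t=14.500: state=(-1.173, -0.340)
t=14.680: state=(-1.166, -0.342)

(v, w) = (-1.166, -0.342)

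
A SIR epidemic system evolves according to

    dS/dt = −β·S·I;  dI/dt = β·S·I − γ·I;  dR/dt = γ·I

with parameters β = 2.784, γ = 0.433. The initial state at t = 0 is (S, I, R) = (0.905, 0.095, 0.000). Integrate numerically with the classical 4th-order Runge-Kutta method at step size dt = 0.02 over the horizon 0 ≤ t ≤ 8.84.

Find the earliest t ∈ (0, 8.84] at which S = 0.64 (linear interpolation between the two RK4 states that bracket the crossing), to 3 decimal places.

t = 0.662

t=0.000: state=(0.905, 0.095, 0.000)
step 1 (dt=0.02): k1=(-0.239, 0.198, 0.041), k2=(-0.244, 0.202, 0.042), k3=(-0.244, 0.202, 0.042), k4=(-0.248, 0.205, 0.043); state += dt/6·(k1+2k2+2k3+k4)
t=0.020: state=(0.900, 0.099, 0.001)
t=0.040: state=(0.895, 0.103, 0.002)
t=0.060: state=(0.890, 0.108, 0.003)
continuing one RK4 step at a time; state shown every 25 steps (Δt=0.5):
t=0.500: state=(0.724, 0.241, 0.035)
t=0.660: state=(0.641, 0.305, 0.054)
next step: t=0.680: state=(0.630, 0.313, 0.056) — S has crossed 0.64
linear interpolation between t=0.660 (0.64120) and t=0.680 (0.63025) → t≈0.662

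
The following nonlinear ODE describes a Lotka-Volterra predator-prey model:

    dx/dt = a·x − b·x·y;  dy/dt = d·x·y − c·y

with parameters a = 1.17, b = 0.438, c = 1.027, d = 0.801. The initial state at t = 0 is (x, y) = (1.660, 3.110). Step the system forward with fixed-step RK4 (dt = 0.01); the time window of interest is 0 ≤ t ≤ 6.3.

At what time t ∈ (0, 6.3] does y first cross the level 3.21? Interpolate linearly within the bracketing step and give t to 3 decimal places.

t = 0.110

t=0.000: state=(1.660, 3.110)
step 1 (dt=0.01): k1=(-0.319, 0.941), k2=(-0.322, 0.939), k3=(-0.322, 0.939), k4=(-0.325, 0.936); state += dt/6·(k1+2k2+2k3+k4)
t=0.010: state=(1.657, 3.119)
t=0.020: state=(1.653, 3.129)
t=0.030: state=(1.650, 3.138)
t=0.110: state=(1.621, 3.210)
next step: t=0.120: state=(1.617, 3.219) — y has crossed 3.21
linear interpolation between t=0.110 (3.20997) and t=0.120 (3.21866) → t≈0.110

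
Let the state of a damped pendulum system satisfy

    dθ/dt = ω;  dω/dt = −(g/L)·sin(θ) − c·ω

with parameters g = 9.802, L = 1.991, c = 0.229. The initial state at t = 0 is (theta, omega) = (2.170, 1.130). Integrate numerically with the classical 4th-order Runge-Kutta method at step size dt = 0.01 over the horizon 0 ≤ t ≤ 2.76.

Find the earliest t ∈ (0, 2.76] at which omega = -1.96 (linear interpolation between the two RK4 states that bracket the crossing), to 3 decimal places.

t=0.000: state=(2.170, 1.130)
step 1 (dt=0.01): k1=(1.130, -4.324), k2=(1.108, -4.304), k3=(1.108, -4.304), k4=(1.087, -4.283); state += dt/6·(k1+2k2+2k3+k4)
t=0.010: state=(2.181, 1.087)
t=0.020: state=(2.192, 1.044)
t=0.030: state=(2.202, 1.002)
continuing one RK4 step at a time; state shown every 10 steps (Δt=0.1):
t=0.100: state=(2.262, 0.717)
t=0.200: state=(2.314, 0.335)
t=0.300: state=(2.330, -0.027)
t=0.400: state=(2.309, -0.382)
t=0.500: state=(2.253, -0.742)
t=0.600: state=(2.160, -1.116)
t=0.700: state=(2.029, -1.511)
t=0.800: state=(1.857, -1.929)
next step: t=0.810: state=(1.838, -1.972) — omega has crossed -1.96
linear interpolation between t=0.800 (-1.92877) and t=0.810 (-1.97166) → t≈0.807

t = 0.807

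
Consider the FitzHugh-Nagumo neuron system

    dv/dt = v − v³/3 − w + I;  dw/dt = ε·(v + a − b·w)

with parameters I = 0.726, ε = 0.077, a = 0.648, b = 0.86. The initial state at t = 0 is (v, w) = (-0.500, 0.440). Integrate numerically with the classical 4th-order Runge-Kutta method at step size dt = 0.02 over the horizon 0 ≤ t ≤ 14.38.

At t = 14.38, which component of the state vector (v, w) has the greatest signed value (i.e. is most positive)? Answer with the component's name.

largest component: v

t=0.000: state=(-0.500, 0.440)
step 1 (dt=0.02): k1=(-0.172, -0.018), k2=(-0.173, -0.018), k3=(-0.173, -0.018), k4=(-0.175, -0.018); state += dt/6·(k1+2k2+2k3+k4)
t=0.020: state=(-0.503, 0.440)
t=0.040: state=(-0.507, 0.439)
t=0.060: state=(-0.511, 0.439)
continuing one RK4 step at a time; state shown every 25 steps (Δt=0.5):
t=0.500: state=(-0.601, 0.429)
t=1.000: state=(-0.732, 0.415)
t=1.500: state=(-0.887, 0.395)
t=2.000: state=(-1.047, 0.370)
t=2.500: state=(-1.187, 0.340)
t=3.000: state=(-1.287, 0.307)
t=3.500: state=(-1.346, 0.271)
t=4.000: state=(-1.370, 0.236)
t=4.500: state=(-1.371, 0.200)
t=5.000: state=(-1.358, 0.167)
t=5.500: state=(-1.336, 0.135)
t=6.000: state=(-1.309, 0.105)
t=6.500: state=(-1.277, 0.077)
t=7.000: state=(-1.243, 0.051)
t=7.500: state=(-1.206, 0.028)
t=8.000: state=(-1.166, 0.007)
t=8.500: state=(-1.124, -0.012)
t=9.000: state=(-1.078, -0.029)
t=9.500: state=(-1.029, -0.044)
t=10.000: state=(-0.974, -0.056)
t=10.500: state=(-0.912, -0.065)
t=11.000: state=(-0.841, -0.072)
t=11.500: state=(-0.755, -0.075)
t=12.000: state=(-0.648, -0.075)
t=12.500: state=(-0.507, -0.070)
t=13.000: state=(-0.305, -0.058)
t=13.500: state=(0.003, -0.038)
t=14.000: state=(0.486, -0.004)
t=14.380: state=(0.978, 0.036)
compare at T: v=0.978, w=0.036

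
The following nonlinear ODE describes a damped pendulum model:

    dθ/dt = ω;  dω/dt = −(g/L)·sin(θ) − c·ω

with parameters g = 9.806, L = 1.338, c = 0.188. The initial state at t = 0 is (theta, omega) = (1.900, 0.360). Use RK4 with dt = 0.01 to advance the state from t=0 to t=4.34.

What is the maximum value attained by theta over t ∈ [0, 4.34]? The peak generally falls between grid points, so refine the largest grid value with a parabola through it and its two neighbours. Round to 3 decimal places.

max theta = 1.909

t=0.000: state=(1.900, 0.360)
step 1 (dt=0.01): k1=(0.360, -7.003), k2=(0.325, -6.992), k3=(0.325, -6.993), k4=(0.290, -6.982); state += dt/6·(k1+2k2+2k3+k4)
t=0.010: state=(1.903, 0.290)
t=0.020: state=(1.906, 0.220)
t=0.030: state=(1.908, 0.151)
continuing one RK4 step at a time; state shown every 20 steps (Δt=0.2):
t=0.200: state=(1.834, -1.019)
t=0.400: state=(1.491, -2.404)
t=0.600: state=(0.881, -3.638)
t=0.800: state=(0.084, -4.161)
t=1.000: state=(-0.706, -3.562)
t=1.200: state=(-1.291, -2.220)
t=1.400: state=(-1.584, -0.713)
t=1.600: state=(-1.579, 0.751)
t=1.800: state=(-1.288, 2.147)
t=2.000: state=(-0.737, 3.285)
t=2.200: state=(-0.023, 3.692)
t=2.400: state=(0.671, 3.090)
t=2.600: state=(1.169, 1.824)
t=2.800: state=(1.389, 0.372)
t=3.000: state=(1.320, -1.053)
t=3.200: state=(0.977, -2.332)
t=3.400: state=(0.416, -3.170)
t=3.600: state=(-0.234, -3.178)
t=3.800: state=(-0.798, -2.341)
t=4.000: state=(-1.141, -1.056)
t=4.200: state=(-1.214, 0.324)
t=4.340: state=(-1.104, 1.247)
largest grid value and its neighbours: theta(0.040)=1.90882, theta(0.050)=1.90929, theta(0.060)=1.90906
parabola through these three points peaks at t≈0.052 with theta≈1.90930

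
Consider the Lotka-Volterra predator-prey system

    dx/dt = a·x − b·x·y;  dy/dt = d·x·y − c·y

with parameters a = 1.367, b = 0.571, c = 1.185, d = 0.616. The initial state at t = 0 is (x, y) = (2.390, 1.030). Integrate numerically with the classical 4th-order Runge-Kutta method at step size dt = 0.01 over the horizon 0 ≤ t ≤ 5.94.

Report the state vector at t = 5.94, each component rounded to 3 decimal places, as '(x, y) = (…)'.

t=0.000: state=(2.390, 1.030)
step 1 (dt=0.01): k1=(1.861, 0.296), k2=(1.867, 0.302), k3=(1.867, 0.302), k4=(1.872, 0.309); state += dt/6·(k1+2k2+2k3+k4)
t=0.010: state=(2.409, 1.033)
t=0.020: state=(2.427, 1.036)
t=0.030: state=(2.446, 1.039)
continuing one RK4 step at a time; state shown every 20 steps (Δt=0.2):
t=0.200: state=(2.781, 1.117)
t=0.400: state=(3.191, 1.273)
t=0.600: state=(3.579, 1.525)
t=0.800: state=(3.872, 1.907)
t=1.000: state=(3.976, 2.446)
t=1.200: state=(3.806, 3.126)
t=1.400: state=(3.358, 3.844)
t=1.600: state=(2.747, 4.422)
t=1.800: state=(2.137, 4.710)
t=2.000: state=(1.639, 4.683)
t=2.200: state=(1.279, 4.416)
t=2.400: state=(1.038, 4.014)
t=2.600: state=(0.885, 3.563)
t=2.800: state=(0.795, 3.116)
t=3.000: state=(0.749, 2.703)
t=3.200: state=(0.739, 2.336)
t=3.400: state=(0.758, 2.021)
t=3.600: state=(0.803, 1.755)
t=3.800: state=(0.876, 1.535)
t=4.000: state=(0.976, 1.357)
t=4.200: state=(1.108, 1.217)
t=4.400: state=(1.275, 1.112)
t=4.600: state=(1.483, 1.039)
t=4.800: state=(1.736, 0.999)
t=5.000: state=(2.037, 0.994)
t=5.200: state=(2.386, 1.029)
t=5.400: state=(2.777, 1.116)
t=5.600: state=(3.187, 1.271)
t=5.800: state=(3.575, 1.522)
t=5.940: state=(3.797, 1.773)

(x, y) = (3.797, 1.773)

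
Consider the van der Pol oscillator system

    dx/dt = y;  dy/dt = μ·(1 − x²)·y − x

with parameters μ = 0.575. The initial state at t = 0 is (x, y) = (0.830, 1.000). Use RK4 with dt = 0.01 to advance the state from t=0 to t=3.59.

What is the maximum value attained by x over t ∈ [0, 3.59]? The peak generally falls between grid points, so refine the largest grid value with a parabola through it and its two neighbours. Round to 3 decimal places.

t=0.000: state=(0.830, 1.000)
step 1 (dt=0.01): k1=(1.000, -0.651), k2=(0.997, -0.661), k3=(0.997, -0.661), k4=(0.993, -0.672); state += dt/6·(k1+2k2+2k3+k4)
t=0.010: state=(0.840, 0.993)
t=0.020: state=(0.850, 0.987)
t=0.030: state=(0.860, 0.980)
continuing one RK4 step at a time; state shown every 20 steps (Δt=0.2):
t=0.200: state=(1.014, 0.831)
t=0.400: state=(1.158, 0.598)
t=0.600: state=(1.251, 0.332)
t=0.800: state=(1.290, 0.063)
t=1.000: state=(1.277, -0.190)
t=1.200: state=(1.216, -0.421)
t=1.400: state=(1.110, -0.632)
t=1.600: state=(0.964, -0.834)
t=1.800: state=(0.777, -1.034)
t=2.000: state=(0.549, -1.240)
t=2.200: state=(0.280, -1.451)
t=2.400: state=(-0.030, -1.651)
t=2.600: state=(-0.377, -1.800)
t=2.800: state=(-0.743, -1.830)
t=3.000: state=(-1.097, -1.675)
t=3.200: state=(-1.400, -1.326)
t=3.400: state=(-1.619, -0.861)
t=3.590: state=(-1.740, -0.414)
largest grid value and its neighbours: x(0.840)=1.29187, x(0.850)=1.29191, x(0.860)=1.29182
parabola through these three points peaks at t≈0.848 with x≈1.29192

max x = 1.292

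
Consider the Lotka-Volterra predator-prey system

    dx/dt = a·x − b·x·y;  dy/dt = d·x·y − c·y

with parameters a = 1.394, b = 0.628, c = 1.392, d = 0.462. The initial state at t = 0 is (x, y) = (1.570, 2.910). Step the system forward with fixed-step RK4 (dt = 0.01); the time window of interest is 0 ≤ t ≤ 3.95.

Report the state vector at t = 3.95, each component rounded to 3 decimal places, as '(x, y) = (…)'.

(x, y) = (2.867, 3.993)

t=0.000: state=(1.570, 2.910)
step 1 (dt=0.01): k1=(-0.681, -1.940), k2=(-0.670, -1.938), k3=(-0.670, -1.938), k4=(-0.659, -1.936); state += dt/6·(k1+2k2+2k3+k4)
t=0.010: state=(1.563, 2.891)
t=0.020: state=(1.557, 2.871)
t=0.030: state=(1.551, 2.852)
continuing one RK4 step at a time; state shown every 20 steps (Δt=0.2):
t=0.200: state=(1.474, 2.534)
t=0.400: state=(1.449, 2.195)
t=0.600: state=(1.481, 1.901)
t=0.800: state=(1.566, 1.656)
t=1.000: state=(1.703, 1.457)
t=1.200: state=(1.893, 1.302)
t=1.400: state=(2.141, 1.187)
t=1.600: state=(2.450, 1.110)
t=1.800: state=(2.824, 1.072)
t=2.000: state=(3.263, 1.074)
t=2.200: state=(3.758, 1.125)
t=2.400: state=(4.286, 1.234)
t=2.600: state=(4.798, 1.422)
t=2.800: state=(5.214, 1.712)
t=3.000: state=(5.423, 2.122)
t=3.200: state=(5.317, 2.646)
t=3.400: state=(4.863, 3.214)
t=3.600: state=(4.157, 3.696)
t=3.800: state=(3.387, 3.963)
t=3.950: state=(2.867, 3.993)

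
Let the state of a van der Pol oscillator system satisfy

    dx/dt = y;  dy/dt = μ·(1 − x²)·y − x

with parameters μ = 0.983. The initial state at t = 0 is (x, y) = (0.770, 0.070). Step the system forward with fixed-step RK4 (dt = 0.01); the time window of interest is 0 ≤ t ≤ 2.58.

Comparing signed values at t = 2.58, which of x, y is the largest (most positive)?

t=0.000: state=(0.770, 0.070)
step 1 (dt=0.01): k1=(0.070, -0.742), k2=(0.066, -0.744), k3=(0.066, -0.744), k4=(0.063, -0.746); state += dt/6·(k1+2k2+2k3+k4)
t=0.010: state=(0.771, 0.063)
t=0.020: state=(0.771, 0.055)
t=0.030: state=(0.772, 0.048)
continuing one RK4 step at a time; state shown every 10 steps (Δt=0.1):
t=0.100: state=(0.773, -0.006)
t=0.200: state=(0.769, -0.085)
t=0.300: state=(0.756, -0.166)
t=0.400: state=(0.735, -0.250)
t=0.500: state=(0.706, -0.336)
t=0.600: state=(0.668, -0.425)
t=0.700: state=(0.621, -0.516)
t=0.800: state=(0.565, -0.611)
t=0.900: state=(0.499, -0.711)
t=1.000: state=(0.422, -0.816)
t=1.100: state=(0.335, -0.928)
t=1.200: state=(0.237, -1.045)
t=1.300: state=(0.126, -1.169)
t=1.400: state=(0.003, -1.296)
t=1.500: state=(-0.133, -1.422)
t=1.600: state=(-0.281, -1.541)
t=1.700: state=(-0.441, -1.640)
t=1.800: state=(-0.608, -1.707)
t=1.900: state=(-0.781, -1.725)
t=2.000: state=(-0.951, -1.680)
t=2.100: state=(-1.114, -1.565)
t=2.200: state=(-1.262, -1.386)
t=2.300: state=(-1.390, -1.158)
t=2.400: state=(-1.493, -0.904)
t=2.500: state=(-1.571, -0.648)
t=2.580: state=(-1.615, -0.454)
compare at T: x=-1.615, y=-0.454

largest component: y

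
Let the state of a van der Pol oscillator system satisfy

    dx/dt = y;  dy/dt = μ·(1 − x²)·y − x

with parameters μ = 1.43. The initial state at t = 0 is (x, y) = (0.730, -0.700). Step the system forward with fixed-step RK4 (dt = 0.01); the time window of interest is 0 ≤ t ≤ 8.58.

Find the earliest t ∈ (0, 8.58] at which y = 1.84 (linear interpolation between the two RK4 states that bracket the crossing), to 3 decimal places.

t = 3.820

t=0.000: state=(0.730, -0.700)
step 1 (dt=0.01): k1=(-0.700, -1.198), k2=(-0.706, -1.203), k3=(-0.706, -1.203), k4=(-0.712, -1.209); state += dt/6·(k1+2k2+2k3+k4)
t=0.010: state=(0.723, -0.712)
t=0.020: state=(0.716, -0.724)
t=0.030: state=(0.708, -0.736)
continuing one RK4 step at a time; state shown every 50 steps (Δt=0.5):
t=0.500: state=(0.196, -1.531)
t=1.000: state=(-0.875, -2.593)
t=1.500: state=(-1.802, -0.738)
t=2.000: state=(-1.837, 0.310)
t=2.500: state=(-1.615, 0.547)
t=3.000: state=(-1.292, 0.761)
t=3.500: state=(-0.817, 1.208)
t=3.820: state=(-0.340, 1.839)
next step: t=3.830: state=(-0.322, 1.866) — y has crossed 1.84
linear interpolation between t=3.820 (1.83922) and t=3.830 (1.86612) → t≈3.820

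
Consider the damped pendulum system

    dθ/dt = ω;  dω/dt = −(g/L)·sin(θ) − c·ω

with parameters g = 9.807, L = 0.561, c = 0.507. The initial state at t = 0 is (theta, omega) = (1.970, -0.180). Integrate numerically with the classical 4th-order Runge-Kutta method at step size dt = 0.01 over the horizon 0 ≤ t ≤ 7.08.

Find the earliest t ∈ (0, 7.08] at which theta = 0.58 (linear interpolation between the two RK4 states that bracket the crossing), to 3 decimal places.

t = 0.413

t=0.000: state=(1.970, -0.180)
step 1 (dt=0.01): k1=(-0.180, -16.015), k2=(-0.260, -15.981), k3=(-0.260, -15.984), k4=(-0.340, -15.952); state += dt/6·(k1+2k2+2k3+k4)
t=0.010: state=(1.967, -0.340)
t=0.020: state=(1.963, -0.499)
t=0.030: state=(1.957, -0.658)
continuing one RK4 step at a time; state shown every 25 steps (Δt=0.25):
t=0.250: state=(1.430, -4.124)
t=0.410: state=(0.599, -6.046)
next step: t=0.420: state=(0.538, -6.110) — theta has crossed 0.58
linear interpolation between t=0.410 (0.59870) and t=0.420 (0.53792) → t≈0.413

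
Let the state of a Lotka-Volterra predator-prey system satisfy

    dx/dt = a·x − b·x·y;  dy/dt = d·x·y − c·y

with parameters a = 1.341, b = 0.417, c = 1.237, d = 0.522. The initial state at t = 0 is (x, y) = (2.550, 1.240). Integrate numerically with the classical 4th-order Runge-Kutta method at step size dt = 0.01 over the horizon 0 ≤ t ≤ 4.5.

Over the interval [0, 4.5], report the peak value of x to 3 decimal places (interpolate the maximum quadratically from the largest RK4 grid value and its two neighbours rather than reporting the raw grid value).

t=0.000: state=(2.550, 1.240)
step 1 (dt=0.01): k1=(2.101, 0.117), k2=(2.109, 0.124), k3=(2.109, 0.124), k4=(2.117, 0.130); state += dt/6·(k1+2k2+2k3+k4)
t=0.010: state=(2.571, 1.241)
t=0.020: state=(2.592, 1.243)
t=0.030: state=(2.614, 1.244)
continuing one RK4 step at a time; state shown every 20 steps (Δt=0.2):
t=0.200: state=(3.001, 1.293)
t=0.400: state=(3.507, 1.418)
t=0.600: state=(4.040, 1.641)
t=0.800: state=(4.543, 2.007)
t=1.000: state=(4.915, 2.572)
t=1.200: state=(5.023, 3.384)
t=1.400: state=(4.750, 4.416)
t=1.600: state=(4.106, 5.489)
t=1.800: state=(3.274, 6.304)
t=2.000: state=(2.486, 6.642)
t=2.200: state=(1.874, 6.500)
t=2.400: state=(1.451, 6.029)
t=2.600: state=(1.178, 5.394)
t=2.800: state=(1.010, 4.717)
t=3.000: state=(0.916, 4.071)
t=3.200: state=(0.874, 3.489)
t=3.400: state=(0.873, 2.983)
t=3.600: state=(0.907, 2.555)
t=3.800: state=(0.973, 2.200)
t=4.000: state=(1.072, 1.911)
t=4.200: state=(1.208, 1.680)
t=4.400: state=(1.383, 1.502)
t=4.500: state=(1.488, 1.430)
largest grid value and its neighbours: x(1.150)=5.02840, x(1.160)=5.02917, x(1.170)=5.02901
parabola through these three points peaks at t≈1.163 with x≈5.02922

max x = 5.029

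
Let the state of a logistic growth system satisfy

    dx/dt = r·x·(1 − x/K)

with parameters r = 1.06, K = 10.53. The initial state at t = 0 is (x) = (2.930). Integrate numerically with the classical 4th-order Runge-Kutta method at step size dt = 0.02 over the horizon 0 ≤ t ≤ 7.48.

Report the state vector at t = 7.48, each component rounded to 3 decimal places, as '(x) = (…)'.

(x) = (10.520)

t=0.000: state=(2.930)
step 1 (dt=0.02): k1=(2.242), k2=(2.252), k3=(2.252), k4=(2.263); state += dt/6·(k1+2k2+2k3+k4)
t=0.020: state=(2.975)
t=0.040: state=(3.021)
t=0.060: state=(3.066)
continuing one RK4 step at a time; state shown every 25 steps (Δt=0.5):
t=0.500: state=(4.167)
t=1.000: state=(5.546)
t=1.500: state=(6.887)
t=2.000: state=(8.030)
t=2.500: state=(8.899)
t=3.000: state=(9.505)
t=3.500: state=(9.901)
t=4.000: state=(10.151)
t=4.500: state=(10.303)
t=5.000: state=(10.395)
t=5.500: state=(10.450)
t=6.000: state=(10.483)
t=6.500: state=(10.502)
t=7.000: state=(10.514)
t=7.480: state=(10.520)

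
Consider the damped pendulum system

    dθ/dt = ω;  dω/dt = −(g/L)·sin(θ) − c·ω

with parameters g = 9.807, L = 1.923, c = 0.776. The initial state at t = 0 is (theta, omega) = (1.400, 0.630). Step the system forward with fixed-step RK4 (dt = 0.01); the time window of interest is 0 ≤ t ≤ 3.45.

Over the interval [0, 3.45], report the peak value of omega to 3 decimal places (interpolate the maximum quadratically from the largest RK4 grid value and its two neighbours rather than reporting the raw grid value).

max omega = 1.306

t=0.000: state=(1.400, 0.630)
step 1 (dt=0.01): k1=(0.630, -5.515), k2=(0.602, -5.496), k3=(0.603, -5.496), k4=(0.575, -5.477); state += dt/6·(k1+2k2+2k3+k4)
t=0.010: state=(1.406, 0.575)
t=0.020: state=(1.412, 0.520)
t=0.030: state=(1.416, 0.466)
continuing one RK4 step at a time; state shown every 20 steps (Δt=0.2):
t=0.200: state=(1.421, -0.396)
t=0.400: state=(1.252, -1.259)
t=0.600: state=(0.931, -1.916)
t=0.800: state=(0.507, -2.258)
t=1.000: state=(0.055, -2.187)
t=1.200: state=(-0.341, -1.727)
t=1.400: state=(-0.620, -1.031)
t=1.600: state=(-0.750, -0.275)
t=1.800: state=(-0.734, 0.411)
t=2.000: state=(-0.596, 0.940)
t=2.200: state=(-0.373, 1.246)
t=2.400: state=(-0.115, 1.292)
t=2.600: state=(0.127, 1.095)
t=2.800: state=(0.311, 0.724)
t=3.000: state=(0.412, 0.279)
t=3.200: state=(0.424, -0.151)
t=3.400: state=(0.357, -0.493)
t=3.450: state=(0.331, -0.559)
largest grid value and its neighbours: omega(2.320)=1.30515, omega(2.330)=1.30579, omega(2.340)=1.30578
parabola through these three points peaks at t≈2.335 with omega≈1.30586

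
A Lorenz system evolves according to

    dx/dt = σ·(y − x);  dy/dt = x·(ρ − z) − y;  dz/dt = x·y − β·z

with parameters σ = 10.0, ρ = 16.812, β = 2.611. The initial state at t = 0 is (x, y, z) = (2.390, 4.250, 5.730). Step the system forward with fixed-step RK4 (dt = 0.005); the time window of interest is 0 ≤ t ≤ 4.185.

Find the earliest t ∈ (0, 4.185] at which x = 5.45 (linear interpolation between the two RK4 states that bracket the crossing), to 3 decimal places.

t=0.000: state=(2.390, 4.250, 5.730)
step 1 (dt=0.005): k1=(18.600, 22.236, -4.804), k2=(18.691, 22.725, -4.439), k3=(18.701, 22.724, -4.438), k4=(18.801, 23.214, -4.066); state += dt/6·(k1+2k2+2k3+k4)
t=0.005: state=(2.483, 4.364, 5.708)
t=0.010: state=(2.578, 4.482, 5.689)
t=0.015: state=(2.674, 4.606, 5.675)
t=0.125: state=(5.391, 8.549, 6.812)
next step: t=0.130: state=(5.550, 8.777, 6.959) — x has crossed 5.45
linear interpolation between t=0.125 (5.39084) and t=0.130 (5.55048) → t≈0.127

t = 0.127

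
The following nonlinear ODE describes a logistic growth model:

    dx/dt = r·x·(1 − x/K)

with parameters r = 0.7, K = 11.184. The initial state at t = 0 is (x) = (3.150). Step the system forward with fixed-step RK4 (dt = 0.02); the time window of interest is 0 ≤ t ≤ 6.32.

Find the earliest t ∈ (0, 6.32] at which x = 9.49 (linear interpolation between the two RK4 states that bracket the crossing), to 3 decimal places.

t=0.000: state=(3.150)
step 1 (dt=0.02): k1=(1.584), k2=(1.589), k3=(1.589), k4=(1.594); state += dt/6·(k1+2k2+2k3+k4)
t=0.020: state=(3.182)
t=0.040: state=(3.214)
t=0.060: state=(3.246)
continuing one RK4 step at a time; state shown every 25 steps (Δt=0.5):
t=0.500: state=(3.998)
t=1.000: state=(4.934)
t=1.500: state=(5.910)
t=2.000: state=(6.866)
t=2.500: state=(7.749)
t=3.000: state=(8.522)
t=3.500: state=(9.167)
t=3.780: state=(9.471)
next step: t=3.800: state=(9.491) — x has crossed 9.49
linear interpolation between t=3.780 (9.47061) and t=3.800 (9.49082) → t≈3.799

t = 3.799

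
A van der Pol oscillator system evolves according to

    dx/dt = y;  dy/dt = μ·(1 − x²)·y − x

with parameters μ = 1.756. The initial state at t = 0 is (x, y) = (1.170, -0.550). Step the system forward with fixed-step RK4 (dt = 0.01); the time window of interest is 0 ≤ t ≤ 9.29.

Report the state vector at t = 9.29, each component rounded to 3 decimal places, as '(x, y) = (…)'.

t=0.000: state=(1.170, -0.550)
step 1 (dt=0.01): k1=(-0.550, -0.814), k2=(-0.554, -0.815), k3=(-0.554, -0.815), k4=(-0.558, -0.816); state += dt/6·(k1+2k2+2k3+k4)
t=0.010: state=(1.164, -0.558)
t=0.020: state=(1.159, -0.566)
t=0.030: state=(1.153, -0.575)
continuing one RK4 step at a time; state shown every 50 steps (Δt=0.5):
t=0.500: state=(0.778, -1.074)
t=1.000: state=(-0.043, -2.453)
t=1.500: state=(-1.569, -2.475)
t=2.000: state=(-1.993, 0.098)
t=2.500: state=(-1.849, 0.384)
t=3.000: state=(-1.632, 0.483)
t=3.500: state=(-1.357, 0.634)
t=4.000: state=(-0.969, 0.973)
t=4.500: state=(-0.275, 2.003)
t=5.000: state=(1.201, 3.373)
t=5.500: state=(2.013, 0.162)
t=6.000: state=(1.917, -0.350)
t=6.500: state=(1.716, -0.448)
t=7.000: state=(1.465, -0.568)
t=7.500: state=(1.129, -0.813)
t=8.000: state=(0.586, -1.484)
t=8.500: state=(-0.578, -3.339)
t=9.000: state=(-1.920, -0.988)
t=9.290: state=(-2.016, 0.078)

(x, y) = (-2.016, 0.078)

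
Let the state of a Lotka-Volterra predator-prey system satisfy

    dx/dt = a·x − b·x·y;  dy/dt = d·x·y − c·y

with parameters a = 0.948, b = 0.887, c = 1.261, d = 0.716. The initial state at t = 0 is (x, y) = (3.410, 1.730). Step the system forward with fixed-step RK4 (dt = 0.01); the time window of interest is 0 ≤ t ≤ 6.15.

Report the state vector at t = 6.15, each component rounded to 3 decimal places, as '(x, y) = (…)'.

t=0.000: state=(3.410, 1.730)
step 1 (dt=0.01): k1=(-2.000, 2.042), k2=(-2.025, 2.042), k3=(-2.025, 2.042), k4=(-2.050, 2.041); state += dt/6·(k1+2k2+2k3+k4)
t=0.010: state=(3.390, 1.750)
t=0.020: state=(3.369, 1.771)
t=0.030: state=(3.348, 1.791)
continuing one RK4 step at a time; state shown every 20 steps (Δt=0.2):
t=0.200: state=(2.927, 2.120)
t=0.400: state=(2.363, 2.406)
t=0.600: state=(1.840, 2.524)
t=0.800: state=(1.424, 2.474)
t=1.000: state=(1.125, 2.305)
t=1.200: state=(0.922, 2.072)
t=1.400: state=(0.789, 1.818)
t=1.600: state=(0.706, 1.572)
t=1.800: state=(0.659, 1.347)
t=2.000: state=(0.639, 1.148)
t=2.200: state=(0.640, 0.977)
t=2.400: state=(0.659, 0.833)
t=2.600: state=(0.695, 0.713)
t=2.800: state=(0.747, 0.615)
t=3.000: state=(0.815, 0.534)
t=3.200: state=(0.902, 0.469)
t=3.400: state=(1.008, 0.418)
t=3.600: state=(1.135, 0.379)
t=3.800: state=(1.287, 0.350)
t=4.000: state=(1.464, 0.331)
t=4.200: state=(1.671, 0.322)
t=4.400: state=(1.908, 0.323)
t=4.600: state=(2.176, 0.336)
t=4.800: state=(2.472, 0.364)
t=5.000: state=(2.790, 0.412)
t=5.200: state=(3.115, 0.489)
t=5.400: state=(3.419, 0.607)
t=5.600: state=(3.657, 0.784)
t=5.800: state=(3.766, 1.038)
t=6.000: state=(3.678, 1.379)
t=6.150: state=(3.461, 1.676)

(x, y) = (3.461, 1.676)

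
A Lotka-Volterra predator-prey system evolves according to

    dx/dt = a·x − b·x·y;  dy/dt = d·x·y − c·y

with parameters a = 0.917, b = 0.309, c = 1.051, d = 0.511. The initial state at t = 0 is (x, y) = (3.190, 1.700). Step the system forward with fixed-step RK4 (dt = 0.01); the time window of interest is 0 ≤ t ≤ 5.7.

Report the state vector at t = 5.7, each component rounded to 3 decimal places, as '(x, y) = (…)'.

t=0.000: state=(3.190, 1.700)
step 1 (dt=0.01): k1=(1.250, 0.984), k2=(1.247, 0.993), k3=(1.247, 0.993), k4=(1.245, 1.001); state += dt/6·(k1+2k2+2k3+k4)
t=0.010: state=(3.202, 1.710)
t=0.020: state=(3.215, 1.720)
t=0.030: state=(3.227, 1.730)
continuing one RK4 step at a time; state shown every 20 steps (Δt=0.2):
t=0.200: state=(3.427, 1.932)
t=0.400: state=(3.619, 2.246)
t=0.600: state=(3.739, 2.653)
t=0.800: state=(3.755, 3.156)
t=1.000: state=(3.647, 3.738)
t=1.200: state=(3.412, 4.350)
t=1.400: state=(3.077, 4.915)
t=1.600: state=(2.690, 5.349)
t=1.800: state=(2.302, 5.593)
t=2.000: state=(1.953, 5.631)
t=2.200: state=(1.662, 5.486)
t=2.400: state=(1.434, 5.206)
t=2.600: state=(1.263, 4.840)
t=2.800: state=(1.139, 4.433)
t=3.000: state=(1.054, 4.017)
t=3.200: state=(1.000, 3.615)
t=3.400: state=(0.972, 3.240)
t=3.600: state=(0.966, 2.899)
t=3.800: state=(0.980, 2.594)
t=4.000: state=(1.011, 2.327)
t=4.200: state=(1.060, 2.096)
t=4.400: state=(1.125, 1.899)
t=4.600: state=(1.208, 1.734)
t=4.800: state=(1.310, 1.598)
t=5.000: state=(1.431, 1.489)
t=5.200: state=(1.572, 1.407)
t=5.400: state=(1.734, 1.350)
t=5.600: state=(1.919, 1.318)
t=5.700: state=(2.019, 1.312)

(x, y) = (2.019, 1.312)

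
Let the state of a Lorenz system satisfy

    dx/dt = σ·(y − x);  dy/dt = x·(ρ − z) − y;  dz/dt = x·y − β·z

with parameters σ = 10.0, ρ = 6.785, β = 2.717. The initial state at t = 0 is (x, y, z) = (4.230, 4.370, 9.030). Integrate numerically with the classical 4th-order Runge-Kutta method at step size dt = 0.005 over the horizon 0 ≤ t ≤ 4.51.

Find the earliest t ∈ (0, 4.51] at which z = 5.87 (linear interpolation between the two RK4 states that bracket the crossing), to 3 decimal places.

t = 0.322

t=0.000: state=(4.230, 4.370, 9.030)
step 1 (dt=0.005): k1=(1.400, -13.866, -6.049), k2=(1.018, -13.776, -6.140), k3=(1.030, -13.773, -6.142), k4=(0.660, -13.679, -6.235); state += dt/6·(k1+2k2+2k3+k4)
t=0.005: state=(4.235, 4.301, 8.999)
t=0.010: state=(4.237, 4.233, 8.968)
t=0.015: state=(4.235, 4.166, 8.935)
continuing one RK4 step at a time; state shown every 40 steps (Δt=0.2):
t=0.200: state=(3.207, 2.605, 7.151)
t=0.320: state=(2.676, 2.400, 5.891)
next step: t=0.325: state=(2.662, 2.401, 5.843) — z has crossed 5.87
linear interpolation between t=0.320 (5.89106) and t=0.325 (5.84339) → t≈0.322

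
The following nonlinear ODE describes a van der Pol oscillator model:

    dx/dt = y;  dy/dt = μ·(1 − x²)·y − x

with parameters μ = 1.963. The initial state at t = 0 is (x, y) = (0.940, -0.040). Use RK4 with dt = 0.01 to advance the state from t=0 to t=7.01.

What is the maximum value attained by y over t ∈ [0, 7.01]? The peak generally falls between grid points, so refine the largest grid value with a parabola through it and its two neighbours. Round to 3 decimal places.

t=0.000: state=(0.940, -0.040)
step 1 (dt=0.01): k1=(-0.040, -0.949), k2=(-0.045, -0.950), k3=(-0.045, -0.950), k4=(-0.050, -0.951); state += dt/6·(k1+2k2+2k3+k4)
t=0.010: state=(0.940, -0.050)
t=0.020: state=(0.939, -0.059)
t=0.030: state=(0.938, -0.069)
continuing one RK4 step at a time; state shown every 25 steps (Δt=0.25):
t=0.250: state=(0.900, -0.283)
t=0.500: state=(0.796, -0.554)
t=0.750: state=(0.616, -0.908)
t=1.000: state=(0.325, -1.470)
t=1.250: state=(-0.151, -2.406)
t=1.500: state=(-0.880, -3.269)
t=1.750: state=(-1.603, -2.124)
t=2.000: state=(-1.902, -0.454)
t=2.250: state=(-1.925, 0.146)
t=2.500: state=(-1.864, 0.310)
t=2.750: state=(-1.778, 0.373)
t=3.000: state=(-1.679, 0.419)
t=3.250: state=(-1.568, 0.469)
t=3.500: state=(-1.443, 0.535)
t=3.750: state=(-1.298, 0.628)
t=4.000: state=(-1.125, 0.772)
t=4.250: state=(-0.904, 1.012)
t=4.500: state=(-0.602, 1.455)
t=4.750: state=(-0.142, 2.314)
t=5.000: state=(0.595, 3.572)
t=5.250: state=(1.492, 3.033)
t=5.500: state=(1.954, 0.791)
t=5.750: state=(2.018, -0.080)
t=6.000: state=(1.967, -0.282)
t=6.250: state=(1.888, -0.342)
t=6.500: state=(1.797, -0.379)
t=6.750: state=(1.698, -0.416)
t=7.000: state=(1.589, -0.461)
t=7.010: state=(1.584, -0.463)
largest grid value and its neighbours: y(5.080)=3.76831, y(5.090)=3.77200, y(5.100)=3.77014
parabola through these three points peaks at t≈5.092 with y≈3.77208

max y = 3.772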